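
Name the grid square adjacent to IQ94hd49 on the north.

IQ94he40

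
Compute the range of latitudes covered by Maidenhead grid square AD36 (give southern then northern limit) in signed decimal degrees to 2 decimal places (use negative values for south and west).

-54.00, -53.00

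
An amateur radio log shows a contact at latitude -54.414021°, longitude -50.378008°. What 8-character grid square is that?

GD45to40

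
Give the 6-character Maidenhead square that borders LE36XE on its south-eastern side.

LE46ad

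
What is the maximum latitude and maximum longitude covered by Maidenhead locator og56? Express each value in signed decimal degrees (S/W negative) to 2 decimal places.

Field O=14, G=6: +14·20° lon, +6·10° lat → SW at lon 100°, lat -30°.
Square 5, 6: +5·2° lon, +6·1° lat → SW at lon 110°, lat -24°.
Cell spans 2° lon × 1° lat. NE corner is SW corner plus one full cell.
latitude -23.00, longitude 112.00.

-23.00, 112.00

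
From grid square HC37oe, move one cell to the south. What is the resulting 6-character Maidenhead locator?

HC37od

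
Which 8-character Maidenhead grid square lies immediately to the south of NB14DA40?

NB13dx49

Latitude extended square 0; −1 → -1, wraps to 9, carry into subsquare.
Latitude subsquare a = 0; −1 → -1, wraps to 23 = x, carry into square.
Latitude square 4; −1 → 3.
The longitude characters are unchanged.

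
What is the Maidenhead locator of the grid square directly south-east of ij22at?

IJ22bs

Longitude subsquare a = 0; +1 → 1 = b.
Latitude subsquare t = 19; −1 → 18 = s.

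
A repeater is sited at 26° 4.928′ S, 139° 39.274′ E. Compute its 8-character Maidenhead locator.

PG93tw80

Shift to the Maidenhead origin (180°W, 90°S): lon 319.65457, lat 63.91787.
Field: lon ⌊319.65457/20⌋ = 15 → P; lat ⌊63.91787/10⌋ = 6 → G.
Square: lon ⌊19.65457/2⌋ = 9; lat ⌊3.91787/1⌋ = 3.
Subsquare: lon ⌊1.65457/0.0833333⌋ = 19 → t; lat ⌊0.91787/0.0416667⌋ = 22 → w.
Extended square: lon ⌊0.07123/0.00833333⌋ = 8; lat ⌊0.00120/0.00416667⌋ = 0.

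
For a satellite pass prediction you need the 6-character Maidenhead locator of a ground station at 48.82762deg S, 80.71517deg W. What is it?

Offset from 180°W / 90°S: lon 99.2848°, lat 41.1724°.
Field (20°×10°, letters A–R): 99.2848/20 → 4 → E, 41.1724/10 → 4 → E; chars EE.
Square (2°×1°, digits 0–9): 19.2848/2 → 9, 1.1724/1 → 1; chars 91.
Subsquare (5′×2.5′, letters a–x): 1.2848/0.0833333 → 15 → p, 0.1724/0.0416667 → 4 → e; chars pe.

EE91pe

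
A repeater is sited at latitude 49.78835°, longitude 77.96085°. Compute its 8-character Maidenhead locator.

Add 180° to longitude and 90° to latitude: 257.96085, 139.78835.
Field: lon ⌊257.96085/20⌋ = 12 → M; lat ⌊139.78835/10⌋ = 13 → N.
Square: lon ⌊17.96085/2⌋ = 8; lat ⌊9.78835/1⌋ = 9.
Subsquare: lon ⌊1.96085/0.0833333⌋ = 23 → x; lat ⌊0.78835/0.0416667⌋ = 18 → s.
Extended square: lon ⌊0.04418/0.00833333⌋ = 5; lat ⌊0.03835/0.00416667⌋ = 9.

MN89xs59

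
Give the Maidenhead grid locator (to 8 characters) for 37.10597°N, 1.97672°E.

JM07xc75

Offset from 180°W / 90°S: lon 181.97672°, lat 127.10597°.
Field: 181.97672/20 → 9 → J, 127.10597/10 → 12 → M; chars JM.
Square: 1.97672/2 → 0, 7.10597/1 → 7; chars 07.
Subsquare: 1.97672/0.0833333 → 23 → x, 0.10597/0.0416667 → 2 → c; chars xc.
Extended square: 0.06005/0.00833333 → 7, 0.02264/0.00416667 → 5; chars 75.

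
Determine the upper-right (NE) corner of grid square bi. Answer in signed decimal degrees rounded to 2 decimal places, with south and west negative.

0.00, -140.00

Field B=1, I=8: +1·20° lon, +8·10° lat → SW at lon -160°, lat -10°.
Cell spans 20° lon × 10° lat. NE corner is SW corner plus one full cell.
latitude 0.00, longitude -140.00.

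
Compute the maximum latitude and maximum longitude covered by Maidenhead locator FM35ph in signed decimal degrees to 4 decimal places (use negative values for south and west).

35.3333, -72.6667

Field F=5, M=12: +5·20° lon, +12·10° lat → SW at lon -80°, lat 30°.
Square 3, 5: +3·2° lon, +5·1° lat → SW at lon -74°, lat 35°.
Subsquare p=15, h=7: +15·0.0833333° lon, +7·0.0416667° lat → SW at lon -72.75°, lat 35.2917°.
Cell spans 0.0833333° lon × 0.0416667° lat. NE corner is SW corner plus one full cell.
latitude 35.3333, longitude -72.6667.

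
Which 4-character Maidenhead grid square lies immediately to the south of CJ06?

Latitude square 6; −1 → 5.
The longitude characters are unchanged.

CJ05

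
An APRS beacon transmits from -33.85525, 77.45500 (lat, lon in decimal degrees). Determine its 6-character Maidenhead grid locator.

MF86rd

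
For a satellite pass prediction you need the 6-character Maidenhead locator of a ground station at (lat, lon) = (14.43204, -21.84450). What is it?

HK94bk

Add 180° to longitude and 90° to latitude: 158.1555, 104.4320.
Field: lon ⌊158.1555/20⌋ = 7 → H; lat ⌊104.4320/10⌋ = 10 → K.
Square: lon ⌊18.1555/2⌋ = 9; lat ⌊4.4320/1⌋ = 4.
Subsquare: lon ⌊0.1555/0.0833333⌋ = 1 → b; lat ⌊0.4320/0.0416667⌋ = 10 → k.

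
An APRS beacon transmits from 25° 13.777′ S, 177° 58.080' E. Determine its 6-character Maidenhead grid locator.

RG84xs

Shift to the Maidenhead origin (180°W, 90°S): lon 357.9680, lat 64.7704.
Field: lon ⌊357.9680/20⌋ = 17 → R; lat ⌊64.7704/10⌋ = 6 → G.
Square: lon ⌊17.9680/2⌋ = 8; lat ⌊4.7704/1⌋ = 4.
Subsquare: lon ⌊1.9680/0.0833333⌋ = 23 → x; lat ⌊0.7704/0.0416667⌋ = 18 → s.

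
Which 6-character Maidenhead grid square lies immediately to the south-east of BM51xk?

Longitude subsquare x = 23; +1 → 24, wraps to 0 = a, carry into square.
Longitude square 5; +1 → 6.
Latitude subsquare k = 10; −1 → 9 = j.

BM61aj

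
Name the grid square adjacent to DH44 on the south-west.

DH33

Longitude square 4; −1 → 3.
Latitude square 4; −1 → 3.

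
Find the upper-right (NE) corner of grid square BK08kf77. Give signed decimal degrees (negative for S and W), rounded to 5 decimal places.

18.24167, -159.10000

Field B=1, K=10: +1·20° lon, +10·10° lat → SW at lon -160°, lat 10°.
Square 0, 8: +0·2° lon, +8·1° lat → SW at lon -160°, lat 18°.
Subsquare k=10, f=5: +10·0.0833333° lon, +5·0.0416667° lat → SW at lon -159.167°, lat 18.2083°.
Extended square 7, 7: +7·0.00833333° lon, +7·0.00416667° lat → SW at lon -159.108°, lat 18.2375°.
Cell spans 0.00833333° lon × 0.00416667° lat. NE corner is SW corner plus one full cell.
latitude 18.24167, longitude -159.10000.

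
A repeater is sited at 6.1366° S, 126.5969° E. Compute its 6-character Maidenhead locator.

PI33hu

Add 180° to longitude and 90° to latitude: 306.5969, 83.8634.
Field: lon ⌊306.5969/20⌋ = 15 → P; lat ⌊83.8634/10⌋ = 8 → I.
Square: lon ⌊6.5969/2⌋ = 3; lat ⌊3.8634/1⌋ = 3.
Subsquare: lon ⌊0.5969/0.0833333⌋ = 7 → h; lat ⌊0.8634/0.0416667⌋ = 20 → u.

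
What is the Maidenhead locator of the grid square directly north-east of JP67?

JP78

Longitude square 6; +1 → 7.
Latitude square 7; +1 → 8.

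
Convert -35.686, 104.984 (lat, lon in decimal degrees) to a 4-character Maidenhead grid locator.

OF24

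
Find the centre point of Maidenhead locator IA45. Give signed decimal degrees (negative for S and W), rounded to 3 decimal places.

-84.500, -11.000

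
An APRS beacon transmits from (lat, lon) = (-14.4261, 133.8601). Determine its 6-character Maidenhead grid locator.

PH65wn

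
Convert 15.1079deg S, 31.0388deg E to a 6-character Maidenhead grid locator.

Shift to the Maidenhead origin (180°W, 90°S): lon 211.0388, lat 74.8921.
Field: lon ⌊211.0388/20⌋ = 10 → K; lat ⌊74.8921/10⌋ = 7 → H.
Square: lon ⌊11.0388/2⌋ = 5; lat ⌊4.8921/1⌋ = 4.
Subsquare: lon ⌊1.0388/0.0833333⌋ = 12 → m; lat ⌊0.8921/0.0416667⌋ = 21 → v.

KH54mv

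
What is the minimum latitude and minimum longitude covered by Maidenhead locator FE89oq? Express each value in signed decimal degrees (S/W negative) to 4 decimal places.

-40.3333, -62.8333

Field F=5, E=4: +5·20° lon, +4·10° lat → SW at lon -80°, lat -50°.
Square 8, 9: +8·2° lon, +9·1° lat → SW at lon -64°, lat -41°.
Subsquare o=14, q=16: +14·0.0833333° lon, +16·0.0416667° lat → SW at lon -62.8333°, lat -40.3333°.
latitude -40.3333, longitude -62.8333.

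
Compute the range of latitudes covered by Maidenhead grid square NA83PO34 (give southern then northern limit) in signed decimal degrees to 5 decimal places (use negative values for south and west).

Field N=13, A=0: +13·20° lon, +0·10° lat → SW at lon 80°, lat -90°.
Square 8, 3: +8·2° lon, +3·1° lat → SW at lon 96°, lat -87°.
Subsquare p=15, o=14: +15·0.0833333° lon, +14·0.0416667° lat → SW at lon 97.25°, lat -86.4167°.
Extended square 3, 4: +3·0.00833333° lon, +4·0.00416667° lat → SW at lon 97.275°, lat -86.4°.
Cell spans 0.00833333° lon × 0.00416667° lat.
south -86.40000, north -86.39583.

-86.40000, -86.39583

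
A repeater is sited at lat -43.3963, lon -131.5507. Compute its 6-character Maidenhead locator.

CE46fo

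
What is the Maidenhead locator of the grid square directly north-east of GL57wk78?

Longitude extended square 7; +1 → 8.
Latitude extended square 8; +1 → 9.

GL57wk89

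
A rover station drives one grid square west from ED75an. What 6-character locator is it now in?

Longitude subsquare a = 0; −1 → -1, wraps to 23 = x, carry into square.
Longitude square 7; −1 → 6.
The latitude characters are unchanged.

ED65xn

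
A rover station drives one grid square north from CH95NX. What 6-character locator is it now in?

Latitude subsquare x = 23; +1 → 24, wraps to 0 = a, carry into square.
Latitude square 5; +1 → 6.
The longitude characters are unchanged.

CH96na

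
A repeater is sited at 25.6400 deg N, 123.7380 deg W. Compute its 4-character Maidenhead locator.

Offset from 180°W / 90°S: lon 56.26°, lat 115.64°.
Field: lon ⌊56.26/20⌋ = 2 → C; lat ⌊115.64/10⌋ = 11 → L.
Square: lon ⌊16.26/2⌋ = 8; lat ⌊5.64/1⌋ = 5.

CL85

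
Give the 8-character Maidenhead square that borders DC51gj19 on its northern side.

DC51gk10

Latitude extended square 9; +1 → 10, wraps to 0, carry into subsquare.
Latitude subsquare j = 9; +1 → 10 = k.
The longitude characters are unchanged.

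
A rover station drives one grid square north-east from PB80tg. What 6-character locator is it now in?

PB80uh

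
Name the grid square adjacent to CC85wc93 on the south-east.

Longitude extended square 9; +1 → 10, wraps to 0, carry into subsquare.
Longitude subsquare w = 22; +1 → 23 = x.
Latitude extended square 3; −1 → 2.

CC85xc02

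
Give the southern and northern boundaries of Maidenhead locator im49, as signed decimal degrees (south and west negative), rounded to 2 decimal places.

Field I=8, M=12: +8·20° lon, +12·10° lat → SW at lon -20°, lat 30°.
Square 4, 9: +4·2° lon, +9·1° lat → SW at lon -12°, lat 39°.
Cell spans 2° lon × 1° lat.
south 39.00, north 40.00.

39.00, 40.00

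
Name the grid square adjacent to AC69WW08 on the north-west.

AC69vw99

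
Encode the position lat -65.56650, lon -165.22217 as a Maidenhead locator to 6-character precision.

Add 180° to longitude and 90° to latitude: 14.7778, 24.4335.
Field (20°×10°, letters A–R): 14.7778/20 → 0 → A, 24.4335/10 → 2 → C; chars AC.
Square (2°×1°, digits 0–9): 14.7778/2 → 7, 4.4335/1 → 4; chars 74.
Subsquare (5′×2.5′, letters a–x): 0.7778/0.0833333 → 9 → j, 0.4335/0.0416667 → 10 → k; chars jk.

AC74jk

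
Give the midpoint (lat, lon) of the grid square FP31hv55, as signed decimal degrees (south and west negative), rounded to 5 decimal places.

61.89792, -73.37083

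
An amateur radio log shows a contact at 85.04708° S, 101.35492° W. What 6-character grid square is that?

Offset from 180°W / 90°S: lon 78.6451°, lat 4.9529°.
Field (20°×10°, letters A–R): lon ⌊78.6451/20⌋ = 3 → D; lat ⌊4.9529/10⌋ = 0 → A.
Square (2°×1°, digits 0–9): lon ⌊18.6451/2⌋ = 9; lat ⌊4.9529/1⌋ = 4.
Subsquare (5′×2.5′, letters a–x): lon ⌊0.6451/0.0833333⌋ = 7 → h; lat ⌊0.9529/0.0416667⌋ = 22 → w.

DA94hw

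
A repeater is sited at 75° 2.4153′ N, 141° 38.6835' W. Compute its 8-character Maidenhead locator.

Shift to the Maidenhead origin (180°W, 90°S): lon 38.35528, lat 165.04026.
Field: lon ⌊38.35528/20⌋ = 1 → B; lat ⌊165.04026/10⌋ = 16 → Q.
Square: lon ⌊18.35528/2⌋ = 9; lat ⌊5.04026/1⌋ = 5.
Subsquare: lon ⌊0.35528/0.0833333⌋ = 4 → e; lat ⌊0.04026/0.0416667⌋ = 0 → a.
Extended square: lon ⌊0.02194/0.00833333⌋ = 2; lat ⌊0.04026/0.00416667⌋ = 9.

BQ95ea29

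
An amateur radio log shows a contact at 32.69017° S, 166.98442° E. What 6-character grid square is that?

Shift to the Maidenhead origin (180°W, 90°S): lon 346.9844, lat 57.3098.
Field (20°×10°, letters A–R): lon ⌊346.9844/20⌋ = 17 → R; lat ⌊57.3098/10⌋ = 5 → F.
Square (2°×1°, digits 0–9): lon ⌊6.9844/2⌋ = 3; lat ⌊7.3098/1⌋ = 7.
Subsquare (5′×2.5′, letters a–x): lon ⌊0.9844/0.0833333⌋ = 11 → l; lat ⌊0.3098/0.0416667⌋ = 7 → h.

RF37lh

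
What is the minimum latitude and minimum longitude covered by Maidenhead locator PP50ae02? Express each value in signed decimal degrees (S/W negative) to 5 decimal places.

60.17500, 130.00000

Field P=15, P=15: +15·20° lon, +15·10° lat → SW at lon 120°, lat 60°.
Square 5, 0: +5·2° lon, +0·1° lat → SW at lon 130°, lat 60°.
Subsquare a=0, e=4: +0·0.0833333° lon, +4·0.0416667° lat → SW at lon 130°, lat 60.1667°.
Extended square 0, 2: +0·0.00833333° lon, +2·0.00416667° lat → SW at lon 130°, lat 60.175°.
latitude 60.17500, longitude 130.00000.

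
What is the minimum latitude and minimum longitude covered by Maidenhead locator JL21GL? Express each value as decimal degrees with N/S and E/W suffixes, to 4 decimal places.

21.4583° N, 4.5000° E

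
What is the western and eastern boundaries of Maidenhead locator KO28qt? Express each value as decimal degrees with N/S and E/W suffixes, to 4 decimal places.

Field K=10, O=14: +10·20° lon, +14·10° lat → SW at lon 20°, lat 50°.
Square 2, 8: +2·2° lon, +8·1° lat → SW at lon 24°, lat 58°.
Subsquare q=16, t=19: +16·0.0833333° lon, +19·0.0416667° lat → SW at lon 25.3333°, lat 58.7917°.
Cell spans 0.0833333° lon × 0.0416667° lat.
west 25.3333° E, east 25.4167° E.

25.3333° E, 25.4167° E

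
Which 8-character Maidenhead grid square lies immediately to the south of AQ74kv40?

AQ74ku49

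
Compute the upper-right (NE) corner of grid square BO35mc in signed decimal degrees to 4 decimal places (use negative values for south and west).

55.1250, -152.9167

Field B=1, O=14: +1·20° lon, +14·10° lat → SW at lon -160°, lat 50°.
Square 3, 5: +3·2° lon, +5·1° lat → SW at lon -154°, lat 55°.
Subsquare m=12, c=2: +12·0.0833333° lon, +2·0.0416667° lat → SW at lon -153°, lat 55.0833°.
Cell spans 0.0833333° lon × 0.0416667° lat. NE corner is SW corner plus one full cell.
latitude 55.1250, longitude -152.9167.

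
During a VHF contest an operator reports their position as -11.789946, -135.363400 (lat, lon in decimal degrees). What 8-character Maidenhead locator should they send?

CH28hf60

Shift to the Maidenhead origin (180°W, 90°S): lon 44.63660, lat 78.21005.
Field: 44.63660/20 → 2 → C, 78.21005/10 → 7 → H; chars CH.
Square: 4.63660/2 → 2, 8.21005/1 → 8; chars 28.
Subsquare: 0.63660/0.0833333 → 7 → h, 0.21005/0.0416667 → 5 → f; chars hf.
Extended square: 0.05327/0.00833333 → 6, 0.00172/0.00416667 → 0; chars 60.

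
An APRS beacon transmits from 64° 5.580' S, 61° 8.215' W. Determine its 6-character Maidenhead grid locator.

FC95kv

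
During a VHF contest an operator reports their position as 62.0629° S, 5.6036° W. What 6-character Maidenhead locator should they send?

IC77ew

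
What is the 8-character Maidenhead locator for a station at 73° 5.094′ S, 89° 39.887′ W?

Offset from 180°W / 90°S: lon 90.33522°, lat 16.91510°.
Field: 90.33522/20 → 4 → E, 16.91510/10 → 1 → B; chars EB.
Square: 10.33522/2 → 5, 6.91510/1 → 6; chars 56.
Subsquare: 0.33522/0.0833333 → 4 → e, 0.91510/0.0416667 → 21 → v; chars ev.
Extended square: 0.00188/0.00833333 → 0, 0.04010/0.00416667 → 9; chars 09.

EB56ev09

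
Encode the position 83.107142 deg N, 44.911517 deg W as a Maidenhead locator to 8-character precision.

Add 180° to longitude and 90° to latitude: 135.08848, 173.10714.
Field: 135.08848/20 → 6 → G, 173.10714/10 → 17 → R; chars GR.
Square: 15.08848/2 → 7, 3.10714/1 → 3; chars 73.
Subsquare: 1.08848/0.0833333 → 13 → n, 0.10714/0.0416667 → 2 → c; chars nc.
Extended square: 0.00515/0.00833333 → 0, 0.02381/0.00416667 → 5; chars 05.

GR73nc05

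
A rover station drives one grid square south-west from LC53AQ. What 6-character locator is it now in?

LC43xp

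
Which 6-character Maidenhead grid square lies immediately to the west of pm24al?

PM14xl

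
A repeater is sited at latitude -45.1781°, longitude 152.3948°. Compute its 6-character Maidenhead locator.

Add 180° to longitude and 90° to latitude: 332.3948, 44.8219.
Field (20°×10°, letters A–R): lon ⌊332.3948/20⌋ = 16 → Q; lat ⌊44.8219/10⌋ = 4 → E.
Square (2°×1°, digits 0–9): lon ⌊12.3948/2⌋ = 6; lat ⌊4.8219/1⌋ = 4.
Subsquare (5′×2.5′, letters a–x): lon ⌊0.3948/0.0833333⌋ = 4 → e; lat ⌊0.8219/0.0416667⌋ = 19 → t.

QE64et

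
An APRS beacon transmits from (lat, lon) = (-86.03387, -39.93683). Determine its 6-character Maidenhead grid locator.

HA03ax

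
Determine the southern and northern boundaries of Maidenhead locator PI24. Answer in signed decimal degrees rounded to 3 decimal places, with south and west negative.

-6.000, -5.000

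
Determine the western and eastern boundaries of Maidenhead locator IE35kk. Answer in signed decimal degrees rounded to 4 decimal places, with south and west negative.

-13.1667, -13.0833

Field I=8, E=4: +8·20° lon, +4·10° lat → SW at lon -20°, lat -50°.
Square 3, 5: +3·2° lon, +5·1° lat → SW at lon -14°, lat -45°.
Subsquare k=10, k=10: +10·0.0833333° lon, +10·0.0416667° lat → SW at lon -13.1667°, lat -44.5833°.
Cell spans 0.0833333° lon × 0.0416667° lat.
west -13.1667, east -13.0833.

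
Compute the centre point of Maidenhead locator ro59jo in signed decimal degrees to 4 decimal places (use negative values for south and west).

59.6042, 170.7917

Field R=17, O=14: +17·20° lon, +14·10° lat → SW at lon 160°, lat 50°.
Square 5, 9: +5·2° lon, +9·1° lat → SW at lon 170°, lat 59°.
Subsquare j=9, o=14: +9·0.0833333° lon, +14·0.0416667° lat → SW at lon 170.75°, lat 59.5833°.
Cell spans 0.0833333° lon × 0.0416667° lat. Centre is SW corner plus half of each.
latitude 59.6042, longitude 170.7917.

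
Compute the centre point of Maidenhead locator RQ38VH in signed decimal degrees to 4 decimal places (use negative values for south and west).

78.3125, 167.7917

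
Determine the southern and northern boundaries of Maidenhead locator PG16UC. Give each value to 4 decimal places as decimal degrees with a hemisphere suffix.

23.9167° S, 23.8750° S

Field P=15, G=6: +15·20° lon, +6·10° lat → SW at lon 120°, lat -30°.
Square 1, 6: +1·2° lon, +6·1° lat → SW at lon 122°, lat -24°.
Subsquare u=20, c=2: +20·0.0833333° lon, +2·0.0416667° lat → SW at lon 123.667°, lat -23.9167°.
Cell spans 0.0833333° lon × 0.0416667° lat.
south 23.9167° S, north 23.8750° S.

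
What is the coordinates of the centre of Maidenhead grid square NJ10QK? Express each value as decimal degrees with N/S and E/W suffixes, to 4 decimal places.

Field N=13, J=9: +13·20° lon, +9·10° lat → SW at lon 80°, lat 0°.
Square 1, 0: +1·2° lon, +0·1° lat → SW at lon 82°, lat 0°.
Subsquare q=16, k=10: +16·0.0833333° lon, +10·0.0416667° lat → SW at lon 83.3333°, lat 0.416667°.
Cell spans 0.0833333° lon × 0.0416667° lat. Centre is SW corner plus half of each.
latitude 0.4375° N, longitude 83.3750° E.

0.4375° N, 83.3750° E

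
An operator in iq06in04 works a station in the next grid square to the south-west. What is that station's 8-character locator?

IQ06hn93

Longitude extended square 0; −1 → -1, wraps to 9, carry into subsquare.
Longitude subsquare i = 8; −1 → 7 = h.
Latitude extended square 4; −1 → 3.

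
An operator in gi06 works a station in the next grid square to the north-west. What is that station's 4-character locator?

FI97

Longitude square 0; −1 → -1, wraps to 9, carry into field.
Longitude field G = 6; −1 → 5 = F.
Latitude square 6; +1 → 7.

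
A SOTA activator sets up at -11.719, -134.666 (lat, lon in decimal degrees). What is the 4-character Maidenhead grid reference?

Offset from 180°W / 90°S: lon 45.33°, lat 78.28°.
Field (20°×10°, letters A–R): lon ⌊45.33/20⌋ = 2 → C; lat ⌊78.28/10⌋ = 7 → H.
Square (2°×1°, digits 0–9): lon ⌊5.33/2⌋ = 2; lat ⌊8.28/1⌋ = 8.

CH28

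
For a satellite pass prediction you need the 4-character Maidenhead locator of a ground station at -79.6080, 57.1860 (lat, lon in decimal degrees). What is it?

Add 180° to longitude and 90° to latitude: 237.19, 10.39.
Field: lon ⌊237.19/20⌋ = 11 → L; lat ⌊10.39/10⌋ = 1 → B.
Square: lon ⌊17.19/2⌋ = 8; lat ⌊0.39/1⌋ = 0.

LB80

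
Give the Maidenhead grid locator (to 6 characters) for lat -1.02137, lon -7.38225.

II68hx

Offset from 180°W / 90°S: lon 172.6178°, lat 88.9786°.
Field: 172.6178/20 → 8 → I, 88.9786/10 → 8 → I; chars II.
Square: 12.6178/2 → 6, 8.9786/1 → 8; chars 68.
Subsquare: 0.6178/0.0833333 → 7 → h, 0.9786/0.0416667 → 23 → x; chars hx.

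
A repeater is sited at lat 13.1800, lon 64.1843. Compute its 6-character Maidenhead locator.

Shift to the Maidenhead origin (180°W, 90°S): lon 244.1843, lat 103.1800.
Field: 244.1843/20 → 12 → M, 103.1800/10 → 10 → K; chars MK.
Square: 4.1843/2 → 2, 3.1800/1 → 3; chars 23.
Subsquare: 0.1843/0.0833333 → 2 → c, 0.1800/0.0416667 → 4 → e; chars ce.

MK23ce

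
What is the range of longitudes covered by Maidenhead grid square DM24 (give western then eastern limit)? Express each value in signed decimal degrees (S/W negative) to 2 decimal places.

-116.00, -114.00

Field D=3, M=12: +3·20° lon, +12·10° lat → SW at lon -120°, lat 30°.
Square 2, 4: +2·2° lon, +4·1° lat → SW at lon -116°, lat 34°.
Cell spans 2° lon × 1° lat.
west -116.00, east -114.00.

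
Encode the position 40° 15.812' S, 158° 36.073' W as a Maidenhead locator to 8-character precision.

BE09qr76

Add 180° to longitude and 90° to latitude: 21.39878, 49.73647.
Field: lon ⌊21.39878/20⌋ = 1 → B; lat ⌊49.73647/10⌋ = 4 → E.
Square: lon ⌊1.39878/2⌋ = 0; lat ⌊9.73647/1⌋ = 9.
Subsquare: lon ⌊1.39878/0.0833333⌋ = 16 → q; lat ⌊0.73647/0.0416667⌋ = 17 → r.
Extended square: lon ⌊0.06545/0.00833333⌋ = 7; lat ⌊0.02813/0.00416667⌋ = 6.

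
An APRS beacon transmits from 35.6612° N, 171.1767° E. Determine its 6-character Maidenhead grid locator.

RM55op

Shift to the Maidenhead origin (180°W, 90°S): lon 351.1767, lat 125.6612.
Field: lon ⌊351.1767/20⌋ = 17 → R; lat ⌊125.6612/10⌋ = 12 → M.
Square: lon ⌊11.1767/2⌋ = 5; lat ⌊5.6612/1⌋ = 5.
Subsquare: lon ⌊1.1767/0.0833333⌋ = 14 → o; lat ⌊0.6612/0.0416667⌋ = 15 → p.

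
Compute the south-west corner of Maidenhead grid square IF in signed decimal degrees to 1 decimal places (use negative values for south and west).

-40.0, -20.0

Field I=8, F=5: +8·20° lon, +5·10° lat → SW at lon -20°, lat -40°.
latitude -40.0, longitude -20.0.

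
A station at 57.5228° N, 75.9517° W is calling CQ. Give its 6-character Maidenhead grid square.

Offset from 180°W / 90°S: lon 104.0483°, lat 147.5228°.
Field: lon ⌊104.0483/20⌋ = 5 → F; lat ⌊147.5228/10⌋ = 14 → O.
Square: lon ⌊4.0483/2⌋ = 2; lat ⌊7.5228/1⌋ = 7.
Subsquare: lon ⌊0.0483/0.0833333⌋ = 0 → a; lat ⌊0.5228/0.0416667⌋ = 12 → m.

FO27am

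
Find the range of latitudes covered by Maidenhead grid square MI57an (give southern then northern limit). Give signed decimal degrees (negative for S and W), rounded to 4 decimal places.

-2.4583, -2.4167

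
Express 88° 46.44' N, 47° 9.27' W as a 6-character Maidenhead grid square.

Add 180° to longitude and 90° to latitude: 132.8455, 178.7740.
Field (20°×10°, letters A–R): lon ⌊132.8455/20⌋ = 6 → G; lat ⌊178.7740/10⌋ = 17 → R.
Square (2°×1°, digits 0–9): lon ⌊12.8455/2⌋ = 6; lat ⌊8.7740/1⌋ = 8.
Subsquare (5′×2.5′, letters a–x): lon ⌊0.8455/0.0833333⌋ = 10 → k; lat ⌊0.7740/0.0416667⌋ = 18 → s.

GR68ks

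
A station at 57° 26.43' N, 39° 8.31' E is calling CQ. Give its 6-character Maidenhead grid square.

KO97nk

Offset from 180°W / 90°S: lon 219.1385°, lat 147.4405°.
Field: 219.1385/20 → 10 → K, 147.4405/10 → 14 → O; chars KO.
Square: 19.1385/2 → 9, 7.4405/1 → 7; chars 97.
Subsquare: 1.1385/0.0833333 → 13 → n, 0.4405/0.0416667 → 10 → k; chars nk.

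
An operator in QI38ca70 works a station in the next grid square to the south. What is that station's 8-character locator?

QI37cx79

Latitude extended square 0; −1 → -1, wraps to 9, carry into subsquare.
Latitude subsquare a = 0; −1 → -1, wraps to 23 = x, carry into square.
Latitude square 8; −1 → 7.
The longitude characters are unchanged.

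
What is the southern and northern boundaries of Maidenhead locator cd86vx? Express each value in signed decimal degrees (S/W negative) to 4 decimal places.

Field C=2, D=3: +2·20° lon, +3·10° lat → SW at lon -140°, lat -60°.
Square 8, 6: +8·2° lon, +6·1° lat → SW at lon -124°, lat -54°.
Subsquare v=21, x=23: +21·0.0833333° lon, +23·0.0416667° lat → SW at lon -122.25°, lat -53.0417°.
Cell spans 0.0833333° lon × 0.0416667° lat.
south -53.0417, north -53.0000.

-53.0417, -53.0000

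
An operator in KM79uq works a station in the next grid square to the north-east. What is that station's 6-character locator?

KM79vr

Longitude subsquare u = 20; +1 → 21 = v.
Latitude subsquare q = 16; +1 → 17 = r.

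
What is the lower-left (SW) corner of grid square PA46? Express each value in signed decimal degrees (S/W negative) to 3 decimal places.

-84.000, 128.000

Field P=15, A=0: +15·20° lon, +0·10° lat → SW at lon 120°, lat -90°.
Square 4, 6: +4·2° lon, +6·1° lat → SW at lon 128°, lat -84°.
latitude -84.000, longitude 128.000.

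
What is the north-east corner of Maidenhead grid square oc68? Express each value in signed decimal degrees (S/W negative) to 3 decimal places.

-61.000, 114.000

Field O=14, C=2: +14·20° lon, +2·10° lat → SW at lon 100°, lat -70°.
Square 6, 8: +6·2° lon, +8·1° lat → SW at lon 112°, lat -62°.
Cell spans 2° lon × 1° lat. NE corner is SW corner plus one full cell.
latitude -61.000, longitude 114.000.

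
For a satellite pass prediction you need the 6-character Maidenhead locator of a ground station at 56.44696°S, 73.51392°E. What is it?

Shift to the Maidenhead origin (180°W, 90°S): lon 253.5139, lat 33.5530.
Field: lon ⌊253.5139/20⌋ = 12 → M; lat ⌊33.5530/10⌋ = 3 → D.
Square: lon ⌊13.5139/2⌋ = 6; lat ⌊3.5530/1⌋ = 3.
Subsquare: lon ⌊1.5139/0.0833333⌋ = 18 → s; lat ⌊0.5530/0.0416667⌋ = 13 → n.

MD63sn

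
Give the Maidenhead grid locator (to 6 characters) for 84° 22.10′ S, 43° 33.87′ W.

Shift to the Maidenhead origin (180°W, 90°S): lon 136.4355, lat 5.6317.
Field (20°×10°, letters A–R): 136.4355/20 → 6 → G, 5.6317/10 → 0 → A; chars GA.
Square (2°×1°, digits 0–9): 16.4355/2 → 8, 5.6317/1 → 5; chars 85.
Subsquare (5′×2.5′, letters a–x): 0.4355/0.0833333 → 5 → f, 0.6317/0.0416667 → 15 → p; chars fp.

GA85fp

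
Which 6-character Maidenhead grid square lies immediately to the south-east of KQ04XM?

KQ14al

Longitude subsquare x = 23; +1 → 24, wraps to 0 = a, carry into square.
Longitude square 0; +1 → 1.
Latitude subsquare m = 12; −1 → 11 = l.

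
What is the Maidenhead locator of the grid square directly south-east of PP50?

PO69

Longitude square 5; +1 → 6.
Latitude square 0; −1 → -1, wraps to 9, carry into field.
Latitude field P = 15; −1 → 14 = O.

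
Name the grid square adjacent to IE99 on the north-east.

JF00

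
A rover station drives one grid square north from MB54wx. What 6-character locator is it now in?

Latitude subsquare x = 23; +1 → 24, wraps to 0 = a, carry into square.
Latitude square 4; +1 → 5.
The longitude characters are unchanged.

MB55wa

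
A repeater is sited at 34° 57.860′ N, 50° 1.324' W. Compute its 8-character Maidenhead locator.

Shift to the Maidenhead origin (180°W, 90°S): lon 129.97793, lat 124.96433.
Field (20°×10°, letters A–R): lon ⌊129.97793/20⌋ = 6 → G; lat ⌊124.96433/10⌋ = 12 → M.
Square (2°×1°, digits 0–9): lon ⌊9.97793/2⌋ = 4; lat ⌊4.96433/1⌋ = 4.
Subsquare (5′×2.5′, letters a–x): lon ⌊1.97793/0.0833333⌋ = 23 → x; lat ⌊0.96433/0.0416667⌋ = 23 → x.
Extended square (30″×15″, digits 0–9): lon ⌊0.06127/0.00833333⌋ = 7; lat ⌊0.00600/0.00416667⌋ = 1.

GM44xx71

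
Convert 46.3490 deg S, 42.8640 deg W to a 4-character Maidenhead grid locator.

Offset from 180°W / 90°S: lon 137.14°, lat 43.65°.
Field (20°×10°, letters A–R): 137.14/20 → 6 → G, 43.65/10 → 4 → E; chars GE.
Square (2°×1°, digits 0–9): 17.14/2 → 8, 3.65/1 → 3; chars 83.

GE83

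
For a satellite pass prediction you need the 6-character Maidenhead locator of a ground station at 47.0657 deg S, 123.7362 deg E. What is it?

PE12uw

Add 180° to longitude and 90° to latitude: 303.7362, 42.9343.
Field: lon ⌊303.7362/20⌋ = 15 → P; lat ⌊42.9343/10⌋ = 4 → E.
Square: lon ⌊3.7362/2⌋ = 1; lat ⌊2.9343/1⌋ = 2.
Subsquare: lon ⌊1.7362/0.0833333⌋ = 20 → u; lat ⌊0.9343/0.0416667⌋ = 22 → w.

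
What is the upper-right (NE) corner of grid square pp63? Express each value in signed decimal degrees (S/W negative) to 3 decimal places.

64.000, 134.000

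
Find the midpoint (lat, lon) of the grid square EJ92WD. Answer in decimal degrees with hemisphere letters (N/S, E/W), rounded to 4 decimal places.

2.1458° N, 80.1250° W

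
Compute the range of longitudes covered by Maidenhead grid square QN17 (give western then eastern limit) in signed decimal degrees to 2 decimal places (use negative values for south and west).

Field Q=16, N=13: +16·20° lon, +13·10° lat → SW at lon 140°, lat 40°.
Square 1, 7: +1·2° lon, +7·1° lat → SW at lon 142°, lat 47°.
Cell spans 2° lon × 1° lat.
west 142.00, east 144.00.

142.00, 144.00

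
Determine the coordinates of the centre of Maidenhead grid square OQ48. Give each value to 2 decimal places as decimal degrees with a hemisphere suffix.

78.50° N, 109.00° E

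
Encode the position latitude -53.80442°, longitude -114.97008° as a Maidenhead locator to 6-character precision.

DD26me

Shift to the Maidenhead origin (180°W, 90°S): lon 65.0299, lat 36.1956.
Field: 65.0299/20 → 3 → D, 36.1956/10 → 3 → D; chars DD.
Square: 5.0299/2 → 2, 6.1956/1 → 6; chars 26.
Subsquare: 1.0299/0.0833333 → 12 → m, 0.1956/0.0416667 → 4 → e; chars me.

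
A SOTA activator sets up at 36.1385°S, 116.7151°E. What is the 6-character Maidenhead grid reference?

Shift to the Maidenhead origin (180°W, 90°S): lon 296.7151, lat 53.8615.
Field: 296.7151/20 → 14 → O, 53.8615/10 → 5 → F; chars OF.
Square: 16.7151/2 → 8, 3.8615/1 → 3; chars 83.
Subsquare: 0.7151/0.0833333 → 8 → i, 0.8615/0.0416667 → 20 → u; chars iu.

OF83iu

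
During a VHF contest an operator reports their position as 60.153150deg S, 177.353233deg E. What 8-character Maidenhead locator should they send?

Add 180° to longitude and 90° to latitude: 357.35323, 29.84685.
Field (20°×10°, letters A–R): 357.35323/20 → 17 → R, 29.84685/10 → 2 → C; chars RC.
Square (2°×1°, digits 0–9): 17.35323/2 → 8, 9.84685/1 → 9; chars 89.
Subsquare (5′×2.5′, letters a–x): 1.35323/0.0833333 → 16 → q, 0.84685/0.0416667 → 20 → u; chars qu.
Extended square (30″×15″, digits 0–9): 0.01990/0.00833333 → 2, 0.01352/0.00416667 → 3; chars 23.

RC89qu23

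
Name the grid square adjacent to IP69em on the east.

IP69fm

Longitude subsquare e = 4; +1 → 5 = f.
The latitude characters are unchanged.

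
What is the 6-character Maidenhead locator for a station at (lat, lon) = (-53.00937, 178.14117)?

RD96bx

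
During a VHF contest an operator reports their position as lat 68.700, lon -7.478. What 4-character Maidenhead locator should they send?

Add 180° to longitude and 90° to latitude: 172.52, 158.70.
Field: lon ⌊172.52/20⌋ = 8 → I; lat ⌊158.70/10⌋ = 15 → P.
Square: lon ⌊12.52/2⌋ = 6; lat ⌊8.70/1⌋ = 8.

IP68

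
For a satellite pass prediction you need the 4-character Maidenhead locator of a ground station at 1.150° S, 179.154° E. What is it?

RI98

Offset from 180°W / 90°S: lon 359.15°, lat 88.85°.
Field: 359.15/20 → 17 → R, 88.85/10 → 8 → I; chars RI.
Square: 19.15/2 → 9, 8.85/1 → 8; chars 98.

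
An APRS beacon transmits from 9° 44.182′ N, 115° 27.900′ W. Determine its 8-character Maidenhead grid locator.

DJ29gr46

Add 180° to longitude and 90° to latitude: 64.53500, 99.73637.
Field: 64.53500/20 → 3 → D, 99.73637/10 → 9 → J; chars DJ.
Square: 4.53500/2 → 2, 9.73637/1 → 9; chars 29.
Subsquare: 0.53500/0.0833333 → 6 → g, 0.73637/0.0416667 → 17 → r; chars gr.
Extended square: 0.03500/0.00833333 → 4, 0.02803/0.00416667 → 6; chars 46.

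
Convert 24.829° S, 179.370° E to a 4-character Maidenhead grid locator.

RG95

Shift to the Maidenhead origin (180°W, 90°S): lon 359.37, lat 65.17.
Field: 359.37/20 → 17 → R, 65.17/10 → 6 → G; chars RG.
Square: 19.37/2 → 9, 5.17/1 → 5; chars 95.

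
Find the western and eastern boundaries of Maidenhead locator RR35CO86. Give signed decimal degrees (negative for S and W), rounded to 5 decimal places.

Field R=17, R=17: +17·20° lon, +17·10° lat → SW at lon 160°, lat 80°.
Square 3, 5: +3·2° lon, +5·1° lat → SW at lon 166°, lat 85°.
Subsquare c=2, o=14: +2·0.0833333° lon, +14·0.0416667° lat → SW at lon 166.167°, lat 85.5833°.
Extended square 8, 6: +8·0.00833333° lon, +6·0.00416667° lat → SW at lon 166.233°, lat 85.6083°.
Cell spans 0.00833333° lon × 0.00416667° lat.
west 166.23333, east 166.24167.

166.23333, 166.24167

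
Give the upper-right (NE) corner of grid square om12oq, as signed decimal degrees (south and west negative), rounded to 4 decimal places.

32.7083, 103.2500

Field O=14, M=12: +14·20° lon, +12·10° lat → SW at lon 100°, lat 30°.
Square 1, 2: +1·2° lon, +2·1° lat → SW at lon 102°, lat 32°.
Subsquare o=14, q=16: +14·0.0833333° lon, +16·0.0416667° lat → SW at lon 103.167°, lat 32.6667°.
Cell spans 0.0833333° lon × 0.0416667° lat. NE corner is SW corner plus one full cell.
latitude 32.7083, longitude 103.2500.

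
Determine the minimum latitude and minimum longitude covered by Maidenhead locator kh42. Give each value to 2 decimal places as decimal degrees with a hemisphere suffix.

18.00° S, 28.00° E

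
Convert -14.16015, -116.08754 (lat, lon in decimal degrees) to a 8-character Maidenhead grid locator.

DH15wu91

Add 180° to longitude and 90° to latitude: 63.91246, 75.83985.
Field: 63.91246/20 → 3 → D, 75.83985/10 → 7 → H; chars DH.
Square: 3.91246/2 → 1, 5.83985/1 → 5; chars 15.
Subsquare: 1.91246/0.0833333 → 22 → w, 0.83985/0.0416667 → 20 → u; chars wu.
Extended square: 0.07913/0.00833333 → 9, 0.00652/0.00416667 → 1; chars 91.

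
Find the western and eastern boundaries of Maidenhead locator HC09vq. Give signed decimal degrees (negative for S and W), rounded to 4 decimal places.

-38.2500, -38.1667

Field H=7, C=2: +7·20° lon, +2·10° lat → SW at lon -40°, lat -70°.
Square 0, 9: +0·2° lon, +9·1° lat → SW at lon -40°, lat -61°.
Subsquare v=21, q=16: +21·0.0833333° lon, +16·0.0416667° lat → SW at lon -38.25°, lat -60.3333°.
Cell spans 0.0833333° lon × 0.0416667° lat.
west -38.2500, east -38.1667.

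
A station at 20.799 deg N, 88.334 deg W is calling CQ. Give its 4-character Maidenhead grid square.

EL50

Offset from 180°W / 90°S: lon 91.67°, lat 110.80°.
Field: lon ⌊91.67/20⌋ = 4 → E; lat ⌊110.80/10⌋ = 11 → L.
Square: lon ⌊11.67/2⌋ = 5; lat ⌊0.80/1⌋ = 0.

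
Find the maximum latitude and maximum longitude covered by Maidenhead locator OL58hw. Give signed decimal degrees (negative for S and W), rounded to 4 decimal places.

Field O=14, L=11: +14·20° lon, +11·10° lat → SW at lon 100°, lat 20°.
Square 5, 8: +5·2° lon, +8·1° lat → SW at lon 110°, lat 28°.
Subsquare h=7, w=22: +7·0.0833333° lon, +22·0.0416667° lat → SW at lon 110.583°, lat 28.9167°.
Cell spans 0.0833333° lon × 0.0416667° lat. NE corner is SW corner plus one full cell.
latitude 28.9583, longitude 110.6667.

28.9583, 110.6667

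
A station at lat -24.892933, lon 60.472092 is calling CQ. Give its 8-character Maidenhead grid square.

MG05fc65

Shift to the Maidenhead origin (180°W, 90°S): lon 240.47209, lat 65.10707.
Field (20°×10°, letters A–R): lon ⌊240.47209/20⌋ = 12 → M; lat ⌊65.10707/10⌋ = 6 → G.
Square (2°×1°, digits 0–9): lon ⌊0.47209/2⌋ = 0; lat ⌊5.10707/1⌋ = 5.
Subsquare (5′×2.5′, letters a–x): lon ⌊0.47209/0.0833333⌋ = 5 → f; lat ⌊0.10707/0.0416667⌋ = 2 → c.
Extended square (30″×15″, digits 0–9): lon ⌊0.05543/0.00833333⌋ = 6; lat ⌊0.02373/0.00416667⌋ = 5.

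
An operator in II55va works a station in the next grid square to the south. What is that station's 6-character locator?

Latitude subsquare a = 0; −1 → -1, wraps to 23 = x, carry into square.
Latitude square 5; −1 → 4.
The longitude characters are unchanged.

II54vx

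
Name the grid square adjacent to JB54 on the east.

Longitude square 5; +1 → 6.
The latitude characters are unchanged.

JB64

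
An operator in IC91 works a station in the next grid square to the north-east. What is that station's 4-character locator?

JC02

Longitude square 9; +1 → 10, wraps to 0, carry into field.
Longitude field I = 8; +1 → 9 = J.
Latitude square 1; +1 → 2.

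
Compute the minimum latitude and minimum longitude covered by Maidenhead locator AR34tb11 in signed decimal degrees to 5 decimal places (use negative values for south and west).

84.04583, -172.40833

Field A=0, R=17: +0·20° lon, +17·10° lat → SW at lon -180°, lat 80°.
Square 3, 4: +3·2° lon, +4·1° lat → SW at lon -174°, lat 84°.
Subsquare t=19, b=1: +19·0.0833333° lon, +1·0.0416667° lat → SW at lon -172.417°, lat 84.0417°.
Extended square 1, 1: +1·0.00833333° lon, +1·0.00416667° lat → SW at lon -172.408°, lat 84.0458°.
latitude 84.04583, longitude -172.40833.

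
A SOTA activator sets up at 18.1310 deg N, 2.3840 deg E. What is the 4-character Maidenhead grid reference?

Shift to the Maidenhead origin (180°W, 90°S): lon 182.38, lat 108.13.
Field: lon ⌊182.38/20⌋ = 9 → J; lat ⌊108.13/10⌋ = 10 → K.
Square: lon ⌊2.38/2⌋ = 1; lat ⌊8.13/1⌋ = 8.

JK18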